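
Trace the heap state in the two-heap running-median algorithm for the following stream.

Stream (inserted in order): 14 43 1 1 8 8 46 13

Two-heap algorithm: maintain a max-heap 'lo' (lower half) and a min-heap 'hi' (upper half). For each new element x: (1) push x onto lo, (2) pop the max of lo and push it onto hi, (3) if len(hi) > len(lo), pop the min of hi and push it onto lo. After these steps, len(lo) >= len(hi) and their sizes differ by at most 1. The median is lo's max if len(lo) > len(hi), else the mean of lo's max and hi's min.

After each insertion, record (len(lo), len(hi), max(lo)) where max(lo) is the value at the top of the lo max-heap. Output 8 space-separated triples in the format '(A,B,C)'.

Step 1: insert 14 -> lo=[14] hi=[] -> (len(lo)=1, len(hi)=0, max(lo)=14)
Step 2: insert 43 -> lo=[14] hi=[43] -> (len(lo)=1, len(hi)=1, max(lo)=14)
Step 3: insert 1 -> lo=[1, 14] hi=[43] -> (len(lo)=2, len(hi)=1, max(lo)=14)
Step 4: insert 1 -> lo=[1, 1] hi=[14, 43] -> (len(lo)=2, len(hi)=2, max(lo)=1)
Step 5: insert 8 -> lo=[1, 1, 8] hi=[14, 43] -> (len(lo)=3, len(hi)=2, max(lo)=8)
Step 6: insert 8 -> lo=[1, 1, 8] hi=[8, 14, 43] -> (len(lo)=3, len(hi)=3, max(lo)=8)
Step 7: insert 46 -> lo=[1, 1, 8, 8] hi=[14, 43, 46] -> (len(lo)=4, len(hi)=3, max(lo)=8)
Step 8: insert 13 -> lo=[1, 1, 8, 8] hi=[13, 14, 43, 46] -> (len(lo)=4, len(hi)=4, max(lo)=8)

Answer: (1,0,14) (1,1,14) (2,1,14) (2,2,1) (3,2,8) (3,3,8) (4,3,8) (4,4,8)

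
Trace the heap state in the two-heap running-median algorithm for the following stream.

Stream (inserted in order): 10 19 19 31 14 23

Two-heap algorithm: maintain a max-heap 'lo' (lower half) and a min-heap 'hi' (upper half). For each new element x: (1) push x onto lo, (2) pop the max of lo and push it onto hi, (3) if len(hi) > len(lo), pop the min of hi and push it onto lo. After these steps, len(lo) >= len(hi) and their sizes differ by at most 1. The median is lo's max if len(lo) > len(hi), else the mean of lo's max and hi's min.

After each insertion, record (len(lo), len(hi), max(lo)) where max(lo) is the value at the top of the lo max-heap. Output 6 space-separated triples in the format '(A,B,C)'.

Step 1: insert 10 -> lo=[10] hi=[] -> (len(lo)=1, len(hi)=0, max(lo)=10)
Step 2: insert 19 -> lo=[10] hi=[19] -> (len(lo)=1, len(hi)=1, max(lo)=10)
Step 3: insert 19 -> lo=[10, 19] hi=[19] -> (len(lo)=2, len(hi)=1, max(lo)=19)
Step 4: insert 31 -> lo=[10, 19] hi=[19, 31] -> (len(lo)=2, len(hi)=2, max(lo)=19)
Step 5: insert 14 -> lo=[10, 14, 19] hi=[19, 31] -> (len(lo)=3, len(hi)=2, max(lo)=19)
Step 6: insert 23 -> lo=[10, 14, 19] hi=[19, 23, 31] -> (len(lo)=3, len(hi)=3, max(lo)=19)

Answer: (1,0,10) (1,1,10) (2,1,19) (2,2,19) (3,2,19) (3,3,19)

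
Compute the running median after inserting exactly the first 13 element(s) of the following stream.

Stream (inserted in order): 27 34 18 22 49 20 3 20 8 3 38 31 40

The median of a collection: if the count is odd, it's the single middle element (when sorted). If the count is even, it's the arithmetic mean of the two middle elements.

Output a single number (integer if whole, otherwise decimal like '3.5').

Answer: 22

Derivation:
Step 1: insert 27 -> lo=[27] (size 1, max 27) hi=[] (size 0) -> median=27
Step 2: insert 34 -> lo=[27] (size 1, max 27) hi=[34] (size 1, min 34) -> median=30.5
Step 3: insert 18 -> lo=[18, 27] (size 2, max 27) hi=[34] (size 1, min 34) -> median=27
Step 4: insert 22 -> lo=[18, 22] (size 2, max 22) hi=[27, 34] (size 2, min 27) -> median=24.5
Step 5: insert 49 -> lo=[18, 22, 27] (size 3, max 27) hi=[34, 49] (size 2, min 34) -> median=27
Step 6: insert 20 -> lo=[18, 20, 22] (size 3, max 22) hi=[27, 34, 49] (size 3, min 27) -> median=24.5
Step 7: insert 3 -> lo=[3, 18, 20, 22] (size 4, max 22) hi=[27, 34, 49] (size 3, min 27) -> median=22
Step 8: insert 20 -> lo=[3, 18, 20, 20] (size 4, max 20) hi=[22, 27, 34, 49] (size 4, min 22) -> median=21
Step 9: insert 8 -> lo=[3, 8, 18, 20, 20] (size 5, max 20) hi=[22, 27, 34, 49] (size 4, min 22) -> median=20
Step 10: insert 3 -> lo=[3, 3, 8, 18, 20] (size 5, max 20) hi=[20, 22, 27, 34, 49] (size 5, min 20) -> median=20
Step 11: insert 38 -> lo=[3, 3, 8, 18, 20, 20] (size 6, max 20) hi=[22, 27, 34, 38, 49] (size 5, min 22) -> median=20
Step 12: insert 31 -> lo=[3, 3, 8, 18, 20, 20] (size 6, max 20) hi=[22, 27, 31, 34, 38, 49] (size 6, min 22) -> median=21
Step 13: insert 40 -> lo=[3, 3, 8, 18, 20, 20, 22] (size 7, max 22) hi=[27, 31, 34, 38, 40, 49] (size 6, min 27) -> median=22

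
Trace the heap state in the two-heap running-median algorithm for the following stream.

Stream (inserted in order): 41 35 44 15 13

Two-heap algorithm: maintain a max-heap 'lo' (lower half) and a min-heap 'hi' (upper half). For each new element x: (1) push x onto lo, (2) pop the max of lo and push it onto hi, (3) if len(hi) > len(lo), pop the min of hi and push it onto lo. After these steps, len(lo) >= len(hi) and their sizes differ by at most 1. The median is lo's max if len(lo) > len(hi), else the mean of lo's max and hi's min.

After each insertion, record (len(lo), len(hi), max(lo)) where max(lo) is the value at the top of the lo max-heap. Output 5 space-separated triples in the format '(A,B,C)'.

Answer: (1,0,41) (1,1,35) (2,1,41) (2,2,35) (3,2,35)

Derivation:
Step 1: insert 41 -> lo=[41] hi=[] -> (len(lo)=1, len(hi)=0, max(lo)=41)
Step 2: insert 35 -> lo=[35] hi=[41] -> (len(lo)=1, len(hi)=1, max(lo)=35)
Step 3: insert 44 -> lo=[35, 41] hi=[44] -> (len(lo)=2, len(hi)=1, max(lo)=41)
Step 4: insert 15 -> lo=[15, 35] hi=[41, 44] -> (len(lo)=2, len(hi)=2, max(lo)=35)
Step 5: insert 13 -> lo=[13, 15, 35] hi=[41, 44] -> (len(lo)=3, len(hi)=2, max(lo)=35)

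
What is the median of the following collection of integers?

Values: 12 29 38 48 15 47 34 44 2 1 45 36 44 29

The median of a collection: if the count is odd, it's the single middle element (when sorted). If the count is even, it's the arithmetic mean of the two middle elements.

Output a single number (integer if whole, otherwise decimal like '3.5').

Step 1: insert 12 -> lo=[12] (size 1, max 12) hi=[] (size 0) -> median=12
Step 2: insert 29 -> lo=[12] (size 1, max 12) hi=[29] (size 1, min 29) -> median=20.5
Step 3: insert 38 -> lo=[12, 29] (size 2, max 29) hi=[38] (size 1, min 38) -> median=29
Step 4: insert 48 -> lo=[12, 29] (size 2, max 29) hi=[38, 48] (size 2, min 38) -> median=33.5
Step 5: insert 15 -> lo=[12, 15, 29] (size 3, max 29) hi=[38, 48] (size 2, min 38) -> median=29
Step 6: insert 47 -> lo=[12, 15, 29] (size 3, max 29) hi=[38, 47, 48] (size 3, min 38) -> median=33.5
Step 7: insert 34 -> lo=[12, 15, 29, 34] (size 4, max 34) hi=[38, 47, 48] (size 3, min 38) -> median=34
Step 8: insert 44 -> lo=[12, 15, 29, 34] (size 4, max 34) hi=[38, 44, 47, 48] (size 4, min 38) -> median=36
Step 9: insert 2 -> lo=[2, 12, 15, 29, 34] (size 5, max 34) hi=[38, 44, 47, 48] (size 4, min 38) -> median=34
Step 10: insert 1 -> lo=[1, 2, 12, 15, 29] (size 5, max 29) hi=[34, 38, 44, 47, 48] (size 5, min 34) -> median=31.5
Step 11: insert 45 -> lo=[1, 2, 12, 15, 29, 34] (size 6, max 34) hi=[38, 44, 45, 47, 48] (size 5, min 38) -> median=34
Step 12: insert 36 -> lo=[1, 2, 12, 15, 29, 34] (size 6, max 34) hi=[36, 38, 44, 45, 47, 48] (size 6, min 36) -> median=35
Step 13: insert 44 -> lo=[1, 2, 12, 15, 29, 34, 36] (size 7, max 36) hi=[38, 44, 44, 45, 47, 48] (size 6, min 38) -> median=36
Step 14: insert 29 -> lo=[1, 2, 12, 15, 29, 29, 34] (size 7, max 34) hi=[36, 38, 44, 44, 45, 47, 48] (size 7, min 36) -> median=35

Answer: 35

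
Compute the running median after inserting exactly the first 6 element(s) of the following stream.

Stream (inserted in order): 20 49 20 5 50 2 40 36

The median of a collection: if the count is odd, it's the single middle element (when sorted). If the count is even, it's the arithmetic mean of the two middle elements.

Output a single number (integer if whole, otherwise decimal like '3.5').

Answer: 20

Derivation:
Step 1: insert 20 -> lo=[20] (size 1, max 20) hi=[] (size 0) -> median=20
Step 2: insert 49 -> lo=[20] (size 1, max 20) hi=[49] (size 1, min 49) -> median=34.5
Step 3: insert 20 -> lo=[20, 20] (size 2, max 20) hi=[49] (size 1, min 49) -> median=20
Step 4: insert 5 -> lo=[5, 20] (size 2, max 20) hi=[20, 49] (size 2, min 20) -> median=20
Step 5: insert 50 -> lo=[5, 20, 20] (size 3, max 20) hi=[49, 50] (size 2, min 49) -> median=20
Step 6: insert 2 -> lo=[2, 5, 20] (size 3, max 20) hi=[20, 49, 50] (size 3, min 20) -> median=20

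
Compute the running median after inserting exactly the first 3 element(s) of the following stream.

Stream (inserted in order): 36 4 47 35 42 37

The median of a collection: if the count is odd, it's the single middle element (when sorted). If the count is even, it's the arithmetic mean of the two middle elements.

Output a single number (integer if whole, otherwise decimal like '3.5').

Step 1: insert 36 -> lo=[36] (size 1, max 36) hi=[] (size 0) -> median=36
Step 2: insert 4 -> lo=[4] (size 1, max 4) hi=[36] (size 1, min 36) -> median=20
Step 3: insert 47 -> lo=[4, 36] (size 2, max 36) hi=[47] (size 1, min 47) -> median=36

Answer: 36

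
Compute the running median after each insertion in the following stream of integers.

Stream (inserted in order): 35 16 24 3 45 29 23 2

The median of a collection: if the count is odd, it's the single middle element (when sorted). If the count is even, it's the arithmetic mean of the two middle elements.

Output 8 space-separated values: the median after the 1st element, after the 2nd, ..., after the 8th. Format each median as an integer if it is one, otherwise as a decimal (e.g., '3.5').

Step 1: insert 35 -> lo=[35] (size 1, max 35) hi=[] (size 0) -> median=35
Step 2: insert 16 -> lo=[16] (size 1, max 16) hi=[35] (size 1, min 35) -> median=25.5
Step 3: insert 24 -> lo=[16, 24] (size 2, max 24) hi=[35] (size 1, min 35) -> median=24
Step 4: insert 3 -> lo=[3, 16] (size 2, max 16) hi=[24, 35] (size 2, min 24) -> median=20
Step 5: insert 45 -> lo=[3, 16, 24] (size 3, max 24) hi=[35, 45] (size 2, min 35) -> median=24
Step 6: insert 29 -> lo=[3, 16, 24] (size 3, max 24) hi=[29, 35, 45] (size 3, min 29) -> median=26.5
Step 7: insert 23 -> lo=[3, 16, 23, 24] (size 4, max 24) hi=[29, 35, 45] (size 3, min 29) -> median=24
Step 8: insert 2 -> lo=[2, 3, 16, 23] (size 4, max 23) hi=[24, 29, 35, 45] (size 4, min 24) -> median=23.5

Answer: 35 25.5 24 20 24 26.5 24 23.5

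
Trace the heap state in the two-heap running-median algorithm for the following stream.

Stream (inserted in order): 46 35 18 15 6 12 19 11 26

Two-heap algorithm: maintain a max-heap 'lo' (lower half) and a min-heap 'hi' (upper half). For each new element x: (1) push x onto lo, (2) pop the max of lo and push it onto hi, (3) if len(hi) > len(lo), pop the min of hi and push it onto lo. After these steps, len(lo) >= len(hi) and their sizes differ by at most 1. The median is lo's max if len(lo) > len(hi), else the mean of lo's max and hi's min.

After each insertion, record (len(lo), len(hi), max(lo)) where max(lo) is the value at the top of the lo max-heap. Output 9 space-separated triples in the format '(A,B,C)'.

Answer: (1,0,46) (1,1,35) (2,1,35) (2,2,18) (3,2,18) (3,3,15) (4,3,18) (4,4,15) (5,4,18)

Derivation:
Step 1: insert 46 -> lo=[46] hi=[] -> (len(lo)=1, len(hi)=0, max(lo)=46)
Step 2: insert 35 -> lo=[35] hi=[46] -> (len(lo)=1, len(hi)=1, max(lo)=35)
Step 3: insert 18 -> lo=[18, 35] hi=[46] -> (len(lo)=2, len(hi)=1, max(lo)=35)
Step 4: insert 15 -> lo=[15, 18] hi=[35, 46] -> (len(lo)=2, len(hi)=2, max(lo)=18)
Step 5: insert 6 -> lo=[6, 15, 18] hi=[35, 46] -> (len(lo)=3, len(hi)=2, max(lo)=18)
Step 6: insert 12 -> lo=[6, 12, 15] hi=[18, 35, 46] -> (len(lo)=3, len(hi)=3, max(lo)=15)
Step 7: insert 19 -> lo=[6, 12, 15, 18] hi=[19, 35, 46] -> (len(lo)=4, len(hi)=3, max(lo)=18)
Step 8: insert 11 -> lo=[6, 11, 12, 15] hi=[18, 19, 35, 46] -> (len(lo)=4, len(hi)=4, max(lo)=15)
Step 9: insert 26 -> lo=[6, 11, 12, 15, 18] hi=[19, 26, 35, 46] -> (len(lo)=5, len(hi)=4, max(lo)=18)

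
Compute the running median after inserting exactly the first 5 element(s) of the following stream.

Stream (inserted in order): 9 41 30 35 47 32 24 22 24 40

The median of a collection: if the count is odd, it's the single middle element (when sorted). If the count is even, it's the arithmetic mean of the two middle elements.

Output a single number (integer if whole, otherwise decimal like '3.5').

Answer: 35

Derivation:
Step 1: insert 9 -> lo=[9] (size 1, max 9) hi=[] (size 0) -> median=9
Step 2: insert 41 -> lo=[9] (size 1, max 9) hi=[41] (size 1, min 41) -> median=25
Step 3: insert 30 -> lo=[9, 30] (size 2, max 30) hi=[41] (size 1, min 41) -> median=30
Step 4: insert 35 -> lo=[9, 30] (size 2, max 30) hi=[35, 41] (size 2, min 35) -> median=32.5
Step 5: insert 47 -> lo=[9, 30, 35] (size 3, max 35) hi=[41, 47] (size 2, min 41) -> median=35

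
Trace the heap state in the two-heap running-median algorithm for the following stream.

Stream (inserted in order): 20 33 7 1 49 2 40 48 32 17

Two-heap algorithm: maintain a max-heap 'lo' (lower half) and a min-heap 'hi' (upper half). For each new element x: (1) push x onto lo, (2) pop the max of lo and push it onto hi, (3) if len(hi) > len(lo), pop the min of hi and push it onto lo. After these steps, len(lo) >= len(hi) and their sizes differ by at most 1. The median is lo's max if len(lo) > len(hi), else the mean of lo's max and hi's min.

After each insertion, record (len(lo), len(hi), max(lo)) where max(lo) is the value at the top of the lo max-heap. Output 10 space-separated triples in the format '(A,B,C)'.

Answer: (1,0,20) (1,1,20) (2,1,20) (2,2,7) (3,2,20) (3,3,7) (4,3,20) (4,4,20) (5,4,32) (5,5,20)

Derivation:
Step 1: insert 20 -> lo=[20] hi=[] -> (len(lo)=1, len(hi)=0, max(lo)=20)
Step 2: insert 33 -> lo=[20] hi=[33] -> (len(lo)=1, len(hi)=1, max(lo)=20)
Step 3: insert 7 -> lo=[7, 20] hi=[33] -> (len(lo)=2, len(hi)=1, max(lo)=20)
Step 4: insert 1 -> lo=[1, 7] hi=[20, 33] -> (len(lo)=2, len(hi)=2, max(lo)=7)
Step 5: insert 49 -> lo=[1, 7, 20] hi=[33, 49] -> (len(lo)=3, len(hi)=2, max(lo)=20)
Step 6: insert 2 -> lo=[1, 2, 7] hi=[20, 33, 49] -> (len(lo)=3, len(hi)=3, max(lo)=7)
Step 7: insert 40 -> lo=[1, 2, 7, 20] hi=[33, 40, 49] -> (len(lo)=4, len(hi)=3, max(lo)=20)
Step 8: insert 48 -> lo=[1, 2, 7, 20] hi=[33, 40, 48, 49] -> (len(lo)=4, len(hi)=4, max(lo)=20)
Step 9: insert 32 -> lo=[1, 2, 7, 20, 32] hi=[33, 40, 48, 49] -> (len(lo)=5, len(hi)=4, max(lo)=32)
Step 10: insert 17 -> lo=[1, 2, 7, 17, 20] hi=[32, 33, 40, 48, 49] -> (len(lo)=5, len(hi)=5, max(lo)=20)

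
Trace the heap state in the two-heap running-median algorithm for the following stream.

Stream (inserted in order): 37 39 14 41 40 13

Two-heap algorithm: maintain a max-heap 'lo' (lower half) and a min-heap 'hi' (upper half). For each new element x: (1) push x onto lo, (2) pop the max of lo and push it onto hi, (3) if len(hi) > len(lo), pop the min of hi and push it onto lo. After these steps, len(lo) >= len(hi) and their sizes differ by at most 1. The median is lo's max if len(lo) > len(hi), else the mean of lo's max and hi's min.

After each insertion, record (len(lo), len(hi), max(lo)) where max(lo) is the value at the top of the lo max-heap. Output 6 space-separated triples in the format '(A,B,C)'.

Answer: (1,0,37) (1,1,37) (2,1,37) (2,2,37) (3,2,39) (3,3,37)

Derivation:
Step 1: insert 37 -> lo=[37] hi=[] -> (len(lo)=1, len(hi)=0, max(lo)=37)
Step 2: insert 39 -> lo=[37] hi=[39] -> (len(lo)=1, len(hi)=1, max(lo)=37)
Step 3: insert 14 -> lo=[14, 37] hi=[39] -> (len(lo)=2, len(hi)=1, max(lo)=37)
Step 4: insert 41 -> lo=[14, 37] hi=[39, 41] -> (len(lo)=2, len(hi)=2, max(lo)=37)
Step 5: insert 40 -> lo=[14, 37, 39] hi=[40, 41] -> (len(lo)=3, len(hi)=2, max(lo)=39)
Step 6: insert 13 -> lo=[13, 14, 37] hi=[39, 40, 41] -> (len(lo)=3, len(hi)=3, max(lo)=37)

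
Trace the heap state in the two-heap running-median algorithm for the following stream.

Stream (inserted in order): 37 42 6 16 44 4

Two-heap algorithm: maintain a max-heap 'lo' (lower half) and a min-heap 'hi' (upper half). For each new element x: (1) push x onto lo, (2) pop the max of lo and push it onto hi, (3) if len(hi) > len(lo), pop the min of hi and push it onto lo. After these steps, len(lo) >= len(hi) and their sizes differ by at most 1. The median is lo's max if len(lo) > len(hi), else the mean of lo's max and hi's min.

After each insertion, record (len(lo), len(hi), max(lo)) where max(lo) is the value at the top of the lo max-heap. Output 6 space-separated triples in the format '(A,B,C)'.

Answer: (1,0,37) (1,1,37) (2,1,37) (2,2,16) (3,2,37) (3,3,16)

Derivation:
Step 1: insert 37 -> lo=[37] hi=[] -> (len(lo)=1, len(hi)=0, max(lo)=37)
Step 2: insert 42 -> lo=[37] hi=[42] -> (len(lo)=1, len(hi)=1, max(lo)=37)
Step 3: insert 6 -> lo=[6, 37] hi=[42] -> (len(lo)=2, len(hi)=1, max(lo)=37)
Step 4: insert 16 -> lo=[6, 16] hi=[37, 42] -> (len(lo)=2, len(hi)=2, max(lo)=16)
Step 5: insert 44 -> lo=[6, 16, 37] hi=[42, 44] -> (len(lo)=3, len(hi)=2, max(lo)=37)
Step 6: insert 4 -> lo=[4, 6, 16] hi=[37, 42, 44] -> (len(lo)=3, len(hi)=3, max(lo)=16)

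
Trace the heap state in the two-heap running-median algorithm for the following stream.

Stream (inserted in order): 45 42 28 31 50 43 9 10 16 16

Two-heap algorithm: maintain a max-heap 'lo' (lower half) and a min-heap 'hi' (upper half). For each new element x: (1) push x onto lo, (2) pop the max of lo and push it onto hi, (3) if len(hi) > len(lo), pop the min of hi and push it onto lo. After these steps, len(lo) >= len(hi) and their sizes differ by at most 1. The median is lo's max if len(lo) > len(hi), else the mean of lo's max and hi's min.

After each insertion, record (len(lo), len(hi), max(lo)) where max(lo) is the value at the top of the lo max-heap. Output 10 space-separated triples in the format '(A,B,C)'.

Answer: (1,0,45) (1,1,42) (2,1,42) (2,2,31) (3,2,42) (3,3,42) (4,3,42) (4,4,31) (5,4,31) (5,5,28)

Derivation:
Step 1: insert 45 -> lo=[45] hi=[] -> (len(lo)=1, len(hi)=0, max(lo)=45)
Step 2: insert 42 -> lo=[42] hi=[45] -> (len(lo)=1, len(hi)=1, max(lo)=42)
Step 3: insert 28 -> lo=[28, 42] hi=[45] -> (len(lo)=2, len(hi)=1, max(lo)=42)
Step 4: insert 31 -> lo=[28, 31] hi=[42, 45] -> (len(lo)=2, len(hi)=2, max(lo)=31)
Step 5: insert 50 -> lo=[28, 31, 42] hi=[45, 50] -> (len(lo)=3, len(hi)=2, max(lo)=42)
Step 6: insert 43 -> lo=[28, 31, 42] hi=[43, 45, 50] -> (len(lo)=3, len(hi)=3, max(lo)=42)
Step 7: insert 9 -> lo=[9, 28, 31, 42] hi=[43, 45, 50] -> (len(lo)=4, len(hi)=3, max(lo)=42)
Step 8: insert 10 -> lo=[9, 10, 28, 31] hi=[42, 43, 45, 50] -> (len(lo)=4, len(hi)=4, max(lo)=31)
Step 9: insert 16 -> lo=[9, 10, 16, 28, 31] hi=[42, 43, 45, 50] -> (len(lo)=5, len(hi)=4, max(lo)=31)
Step 10: insert 16 -> lo=[9, 10, 16, 16, 28] hi=[31, 42, 43, 45, 50] -> (len(lo)=5, len(hi)=5, max(lo)=28)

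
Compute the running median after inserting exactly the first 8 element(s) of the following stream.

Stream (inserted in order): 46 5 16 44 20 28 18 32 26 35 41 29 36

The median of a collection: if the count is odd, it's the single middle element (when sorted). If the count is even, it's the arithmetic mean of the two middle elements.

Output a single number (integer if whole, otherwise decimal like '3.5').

Step 1: insert 46 -> lo=[46] (size 1, max 46) hi=[] (size 0) -> median=46
Step 2: insert 5 -> lo=[5] (size 1, max 5) hi=[46] (size 1, min 46) -> median=25.5
Step 3: insert 16 -> lo=[5, 16] (size 2, max 16) hi=[46] (size 1, min 46) -> median=16
Step 4: insert 44 -> lo=[5, 16] (size 2, max 16) hi=[44, 46] (size 2, min 44) -> median=30
Step 5: insert 20 -> lo=[5, 16, 20] (size 3, max 20) hi=[44, 46] (size 2, min 44) -> median=20
Step 6: insert 28 -> lo=[5, 16, 20] (size 3, max 20) hi=[28, 44, 46] (size 3, min 28) -> median=24
Step 7: insert 18 -> lo=[5, 16, 18, 20] (size 4, max 20) hi=[28, 44, 46] (size 3, min 28) -> median=20
Step 8: insert 32 -> lo=[5, 16, 18, 20] (size 4, max 20) hi=[28, 32, 44, 46] (size 4, min 28) -> median=24

Answer: 24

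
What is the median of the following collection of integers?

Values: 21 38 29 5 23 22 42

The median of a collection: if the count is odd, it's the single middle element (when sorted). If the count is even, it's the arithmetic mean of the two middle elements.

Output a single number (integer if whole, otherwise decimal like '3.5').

Step 1: insert 21 -> lo=[21] (size 1, max 21) hi=[] (size 0) -> median=21
Step 2: insert 38 -> lo=[21] (size 1, max 21) hi=[38] (size 1, min 38) -> median=29.5
Step 3: insert 29 -> lo=[21, 29] (size 2, max 29) hi=[38] (size 1, min 38) -> median=29
Step 4: insert 5 -> lo=[5, 21] (size 2, max 21) hi=[29, 38] (size 2, min 29) -> median=25
Step 5: insert 23 -> lo=[5, 21, 23] (size 3, max 23) hi=[29, 38] (size 2, min 29) -> median=23
Step 6: insert 22 -> lo=[5, 21, 22] (size 3, max 22) hi=[23, 29, 38] (size 3, min 23) -> median=22.5
Step 7: insert 42 -> lo=[5, 21, 22, 23] (size 4, max 23) hi=[29, 38, 42] (size 3, min 29) -> median=23

Answer: 23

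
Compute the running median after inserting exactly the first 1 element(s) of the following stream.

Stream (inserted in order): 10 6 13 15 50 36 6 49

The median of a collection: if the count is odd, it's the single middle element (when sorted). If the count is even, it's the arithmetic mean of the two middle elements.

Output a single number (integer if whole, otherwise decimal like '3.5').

Step 1: insert 10 -> lo=[10] (size 1, max 10) hi=[] (size 0) -> median=10

Answer: 10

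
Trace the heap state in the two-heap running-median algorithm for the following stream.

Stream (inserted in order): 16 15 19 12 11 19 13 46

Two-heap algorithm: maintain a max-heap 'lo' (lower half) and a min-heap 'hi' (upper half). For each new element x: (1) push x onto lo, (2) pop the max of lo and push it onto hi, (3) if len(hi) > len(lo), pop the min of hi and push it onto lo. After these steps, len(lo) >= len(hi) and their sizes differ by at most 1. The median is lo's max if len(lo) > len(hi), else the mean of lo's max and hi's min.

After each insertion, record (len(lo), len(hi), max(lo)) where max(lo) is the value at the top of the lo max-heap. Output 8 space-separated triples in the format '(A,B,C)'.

Step 1: insert 16 -> lo=[16] hi=[] -> (len(lo)=1, len(hi)=0, max(lo)=16)
Step 2: insert 15 -> lo=[15] hi=[16] -> (len(lo)=1, len(hi)=1, max(lo)=15)
Step 3: insert 19 -> lo=[15, 16] hi=[19] -> (len(lo)=2, len(hi)=1, max(lo)=16)
Step 4: insert 12 -> lo=[12, 15] hi=[16, 19] -> (len(lo)=2, len(hi)=2, max(lo)=15)
Step 5: insert 11 -> lo=[11, 12, 15] hi=[16, 19] -> (len(lo)=3, len(hi)=2, max(lo)=15)
Step 6: insert 19 -> lo=[11, 12, 15] hi=[16, 19, 19] -> (len(lo)=3, len(hi)=3, max(lo)=15)
Step 7: insert 13 -> lo=[11, 12, 13, 15] hi=[16, 19, 19] -> (len(lo)=4, len(hi)=3, max(lo)=15)
Step 8: insert 46 -> lo=[11, 12, 13, 15] hi=[16, 19, 19, 46] -> (len(lo)=4, len(hi)=4, max(lo)=15)

Answer: (1,0,16) (1,1,15) (2,1,16) (2,2,15) (3,2,15) (3,3,15) (4,3,15) (4,4,15)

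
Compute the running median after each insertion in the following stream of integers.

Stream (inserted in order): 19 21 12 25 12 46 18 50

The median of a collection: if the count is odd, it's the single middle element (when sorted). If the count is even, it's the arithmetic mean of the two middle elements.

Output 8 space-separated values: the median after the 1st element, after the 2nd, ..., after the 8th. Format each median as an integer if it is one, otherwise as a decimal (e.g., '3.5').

Answer: 19 20 19 20 19 20 19 20

Derivation:
Step 1: insert 19 -> lo=[19] (size 1, max 19) hi=[] (size 0) -> median=19
Step 2: insert 21 -> lo=[19] (size 1, max 19) hi=[21] (size 1, min 21) -> median=20
Step 3: insert 12 -> lo=[12, 19] (size 2, max 19) hi=[21] (size 1, min 21) -> median=19
Step 4: insert 25 -> lo=[12, 19] (size 2, max 19) hi=[21, 25] (size 2, min 21) -> median=20
Step 5: insert 12 -> lo=[12, 12, 19] (size 3, max 19) hi=[21, 25] (size 2, min 21) -> median=19
Step 6: insert 46 -> lo=[12, 12, 19] (size 3, max 19) hi=[21, 25, 46] (size 3, min 21) -> median=20
Step 7: insert 18 -> lo=[12, 12, 18, 19] (size 4, max 19) hi=[21, 25, 46] (size 3, min 21) -> median=19
Step 8: insert 50 -> lo=[12, 12, 18, 19] (size 4, max 19) hi=[21, 25, 46, 50] (size 4, min 21) -> median=20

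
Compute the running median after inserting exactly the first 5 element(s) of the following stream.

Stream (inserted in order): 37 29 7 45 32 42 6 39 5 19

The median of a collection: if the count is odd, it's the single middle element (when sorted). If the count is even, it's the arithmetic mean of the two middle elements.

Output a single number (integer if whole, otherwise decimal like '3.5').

Step 1: insert 37 -> lo=[37] (size 1, max 37) hi=[] (size 0) -> median=37
Step 2: insert 29 -> lo=[29] (size 1, max 29) hi=[37] (size 1, min 37) -> median=33
Step 3: insert 7 -> lo=[7, 29] (size 2, max 29) hi=[37] (size 1, min 37) -> median=29
Step 4: insert 45 -> lo=[7, 29] (size 2, max 29) hi=[37, 45] (size 2, min 37) -> median=33
Step 5: insert 32 -> lo=[7, 29, 32] (size 3, max 32) hi=[37, 45] (size 2, min 37) -> median=32

Answer: 32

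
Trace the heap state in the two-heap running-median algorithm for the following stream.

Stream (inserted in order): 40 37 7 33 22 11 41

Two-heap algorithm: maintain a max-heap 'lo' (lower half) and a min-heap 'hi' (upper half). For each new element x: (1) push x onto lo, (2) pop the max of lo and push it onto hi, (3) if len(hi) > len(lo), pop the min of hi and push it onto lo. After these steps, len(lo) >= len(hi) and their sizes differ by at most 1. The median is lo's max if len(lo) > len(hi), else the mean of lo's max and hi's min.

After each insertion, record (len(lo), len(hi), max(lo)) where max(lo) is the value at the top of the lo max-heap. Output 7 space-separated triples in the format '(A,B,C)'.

Answer: (1,0,40) (1,1,37) (2,1,37) (2,2,33) (3,2,33) (3,3,22) (4,3,33)

Derivation:
Step 1: insert 40 -> lo=[40] hi=[] -> (len(lo)=1, len(hi)=0, max(lo)=40)
Step 2: insert 37 -> lo=[37] hi=[40] -> (len(lo)=1, len(hi)=1, max(lo)=37)
Step 3: insert 7 -> lo=[7, 37] hi=[40] -> (len(lo)=2, len(hi)=1, max(lo)=37)
Step 4: insert 33 -> lo=[7, 33] hi=[37, 40] -> (len(lo)=2, len(hi)=2, max(lo)=33)
Step 5: insert 22 -> lo=[7, 22, 33] hi=[37, 40] -> (len(lo)=3, len(hi)=2, max(lo)=33)
Step 6: insert 11 -> lo=[7, 11, 22] hi=[33, 37, 40] -> (len(lo)=3, len(hi)=3, max(lo)=22)
Step 7: insert 41 -> lo=[7, 11, 22, 33] hi=[37, 40, 41] -> (len(lo)=4, len(hi)=3, max(lo)=33)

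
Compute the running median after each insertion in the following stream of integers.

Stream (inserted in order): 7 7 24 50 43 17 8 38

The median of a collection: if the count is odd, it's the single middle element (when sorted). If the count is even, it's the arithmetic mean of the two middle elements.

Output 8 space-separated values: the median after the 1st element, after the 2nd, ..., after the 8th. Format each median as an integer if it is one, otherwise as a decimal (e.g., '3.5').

Step 1: insert 7 -> lo=[7] (size 1, max 7) hi=[] (size 0) -> median=7
Step 2: insert 7 -> lo=[7] (size 1, max 7) hi=[7] (size 1, min 7) -> median=7
Step 3: insert 24 -> lo=[7, 7] (size 2, max 7) hi=[24] (size 1, min 24) -> median=7
Step 4: insert 50 -> lo=[7, 7] (size 2, max 7) hi=[24, 50] (size 2, min 24) -> median=15.5
Step 5: insert 43 -> lo=[7, 7, 24] (size 3, max 24) hi=[43, 50] (size 2, min 43) -> median=24
Step 6: insert 17 -> lo=[7, 7, 17] (size 3, max 17) hi=[24, 43, 50] (size 3, min 24) -> median=20.5
Step 7: insert 8 -> lo=[7, 7, 8, 17] (size 4, max 17) hi=[24, 43, 50] (size 3, min 24) -> median=17
Step 8: insert 38 -> lo=[7, 7, 8, 17] (size 4, max 17) hi=[24, 38, 43, 50] (size 4, min 24) -> median=20.5

Answer: 7 7 7 15.5 24 20.5 17 20.5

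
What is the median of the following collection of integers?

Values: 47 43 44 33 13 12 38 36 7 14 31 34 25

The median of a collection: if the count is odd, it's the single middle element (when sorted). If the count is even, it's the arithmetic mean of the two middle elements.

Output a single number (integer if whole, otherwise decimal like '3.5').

Step 1: insert 47 -> lo=[47] (size 1, max 47) hi=[] (size 0) -> median=47
Step 2: insert 43 -> lo=[43] (size 1, max 43) hi=[47] (size 1, min 47) -> median=45
Step 3: insert 44 -> lo=[43, 44] (size 2, max 44) hi=[47] (size 1, min 47) -> median=44
Step 4: insert 33 -> lo=[33, 43] (size 2, max 43) hi=[44, 47] (size 2, min 44) -> median=43.5
Step 5: insert 13 -> lo=[13, 33, 43] (size 3, max 43) hi=[44, 47] (size 2, min 44) -> median=43
Step 6: insert 12 -> lo=[12, 13, 33] (size 3, max 33) hi=[43, 44, 47] (size 3, min 43) -> median=38
Step 7: insert 38 -> lo=[12, 13, 33, 38] (size 4, max 38) hi=[43, 44, 47] (size 3, min 43) -> median=38
Step 8: insert 36 -> lo=[12, 13, 33, 36] (size 4, max 36) hi=[38, 43, 44, 47] (size 4, min 38) -> median=37
Step 9: insert 7 -> lo=[7, 12, 13, 33, 36] (size 5, max 36) hi=[38, 43, 44, 47] (size 4, min 38) -> median=36
Step 10: insert 14 -> lo=[7, 12, 13, 14, 33] (size 5, max 33) hi=[36, 38, 43, 44, 47] (size 5, min 36) -> median=34.5
Step 11: insert 31 -> lo=[7, 12, 13, 14, 31, 33] (size 6, max 33) hi=[36, 38, 43, 44, 47] (size 5, min 36) -> median=33
Step 12: insert 34 -> lo=[7, 12, 13, 14, 31, 33] (size 6, max 33) hi=[34, 36, 38, 43, 44, 47] (size 6, min 34) -> median=33.5
Step 13: insert 25 -> lo=[7, 12, 13, 14, 25, 31, 33] (size 7, max 33) hi=[34, 36, 38, 43, 44, 47] (size 6, min 34) -> median=33

Answer: 33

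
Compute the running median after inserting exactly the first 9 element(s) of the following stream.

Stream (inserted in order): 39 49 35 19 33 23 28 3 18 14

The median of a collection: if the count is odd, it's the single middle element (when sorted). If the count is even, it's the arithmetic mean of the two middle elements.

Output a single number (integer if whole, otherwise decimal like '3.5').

Answer: 28

Derivation:
Step 1: insert 39 -> lo=[39] (size 1, max 39) hi=[] (size 0) -> median=39
Step 2: insert 49 -> lo=[39] (size 1, max 39) hi=[49] (size 1, min 49) -> median=44
Step 3: insert 35 -> lo=[35, 39] (size 2, max 39) hi=[49] (size 1, min 49) -> median=39
Step 4: insert 19 -> lo=[19, 35] (size 2, max 35) hi=[39, 49] (size 2, min 39) -> median=37
Step 5: insert 33 -> lo=[19, 33, 35] (size 3, max 35) hi=[39, 49] (size 2, min 39) -> median=35
Step 6: insert 23 -> lo=[19, 23, 33] (size 3, max 33) hi=[35, 39, 49] (size 3, min 35) -> median=34
Step 7: insert 28 -> lo=[19, 23, 28, 33] (size 4, max 33) hi=[35, 39, 49] (size 3, min 35) -> median=33
Step 8: insert 3 -> lo=[3, 19, 23, 28] (size 4, max 28) hi=[33, 35, 39, 49] (size 4, min 33) -> median=30.5
Step 9: insert 18 -> lo=[3, 18, 19, 23, 28] (size 5, max 28) hi=[33, 35, 39, 49] (size 4, min 33) -> median=28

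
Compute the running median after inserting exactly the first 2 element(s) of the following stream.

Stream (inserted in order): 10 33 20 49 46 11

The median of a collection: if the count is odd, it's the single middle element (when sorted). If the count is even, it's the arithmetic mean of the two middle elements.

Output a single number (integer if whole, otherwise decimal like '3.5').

Step 1: insert 10 -> lo=[10] (size 1, max 10) hi=[] (size 0) -> median=10
Step 2: insert 33 -> lo=[10] (size 1, max 10) hi=[33] (size 1, min 33) -> median=21.5

Answer: 21.5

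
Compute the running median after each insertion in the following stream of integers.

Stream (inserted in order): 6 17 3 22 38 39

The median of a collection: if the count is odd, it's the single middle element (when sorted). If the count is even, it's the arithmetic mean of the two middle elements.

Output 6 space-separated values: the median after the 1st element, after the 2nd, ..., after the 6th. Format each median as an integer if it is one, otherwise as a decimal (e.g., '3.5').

Step 1: insert 6 -> lo=[6] (size 1, max 6) hi=[] (size 0) -> median=6
Step 2: insert 17 -> lo=[6] (size 1, max 6) hi=[17] (size 1, min 17) -> median=11.5
Step 3: insert 3 -> lo=[3, 6] (size 2, max 6) hi=[17] (size 1, min 17) -> median=6
Step 4: insert 22 -> lo=[3, 6] (size 2, max 6) hi=[17, 22] (size 2, min 17) -> median=11.5
Step 5: insert 38 -> lo=[3, 6, 17] (size 3, max 17) hi=[22, 38] (size 2, min 22) -> median=17
Step 6: insert 39 -> lo=[3, 6, 17] (size 3, max 17) hi=[22, 38, 39] (size 3, min 22) -> median=19.5

Answer: 6 11.5 6 11.5 17 19.5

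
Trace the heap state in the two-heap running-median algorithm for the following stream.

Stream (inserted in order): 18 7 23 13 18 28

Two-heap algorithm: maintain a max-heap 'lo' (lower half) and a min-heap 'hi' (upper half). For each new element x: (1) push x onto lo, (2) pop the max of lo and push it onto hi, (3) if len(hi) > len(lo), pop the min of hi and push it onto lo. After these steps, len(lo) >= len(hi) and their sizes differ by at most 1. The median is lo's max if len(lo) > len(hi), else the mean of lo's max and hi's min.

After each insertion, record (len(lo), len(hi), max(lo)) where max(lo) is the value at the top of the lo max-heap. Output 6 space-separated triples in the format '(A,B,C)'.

Step 1: insert 18 -> lo=[18] hi=[] -> (len(lo)=1, len(hi)=0, max(lo)=18)
Step 2: insert 7 -> lo=[7] hi=[18] -> (len(lo)=1, len(hi)=1, max(lo)=7)
Step 3: insert 23 -> lo=[7, 18] hi=[23] -> (len(lo)=2, len(hi)=1, max(lo)=18)
Step 4: insert 13 -> lo=[7, 13] hi=[18, 23] -> (len(lo)=2, len(hi)=2, max(lo)=13)
Step 5: insert 18 -> lo=[7, 13, 18] hi=[18, 23] -> (len(lo)=3, len(hi)=2, max(lo)=18)
Step 6: insert 28 -> lo=[7, 13, 18] hi=[18, 23, 28] -> (len(lo)=3, len(hi)=3, max(lo)=18)

Answer: (1,0,18) (1,1,7) (2,1,18) (2,2,13) (3,2,18) (3,3,18)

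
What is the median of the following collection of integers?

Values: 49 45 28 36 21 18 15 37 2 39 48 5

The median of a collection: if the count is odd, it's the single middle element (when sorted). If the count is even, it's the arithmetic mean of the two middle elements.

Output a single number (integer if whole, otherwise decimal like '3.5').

Answer: 32

Derivation:
Step 1: insert 49 -> lo=[49] (size 1, max 49) hi=[] (size 0) -> median=49
Step 2: insert 45 -> lo=[45] (size 1, max 45) hi=[49] (size 1, min 49) -> median=47
Step 3: insert 28 -> lo=[28, 45] (size 2, max 45) hi=[49] (size 1, min 49) -> median=45
Step 4: insert 36 -> lo=[28, 36] (size 2, max 36) hi=[45, 49] (size 2, min 45) -> median=40.5
Step 5: insert 21 -> lo=[21, 28, 36] (size 3, max 36) hi=[45, 49] (size 2, min 45) -> median=36
Step 6: insert 18 -> lo=[18, 21, 28] (size 3, max 28) hi=[36, 45, 49] (size 3, min 36) -> median=32
Step 7: insert 15 -> lo=[15, 18, 21, 28] (size 4, max 28) hi=[36, 45, 49] (size 3, min 36) -> median=28
Step 8: insert 37 -> lo=[15, 18, 21, 28] (size 4, max 28) hi=[36, 37, 45, 49] (size 4, min 36) -> median=32
Step 9: insert 2 -> lo=[2, 15, 18, 21, 28] (size 5, max 28) hi=[36, 37, 45, 49] (size 4, min 36) -> median=28
Step 10: insert 39 -> lo=[2, 15, 18, 21, 28] (size 5, max 28) hi=[36, 37, 39, 45, 49] (size 5, min 36) -> median=32
Step 11: insert 48 -> lo=[2, 15, 18, 21, 28, 36] (size 6, max 36) hi=[37, 39, 45, 48, 49] (size 5, min 37) -> median=36
Step 12: insert 5 -> lo=[2, 5, 15, 18, 21, 28] (size 6, max 28) hi=[36, 37, 39, 45, 48, 49] (size 6, min 36) -> median=32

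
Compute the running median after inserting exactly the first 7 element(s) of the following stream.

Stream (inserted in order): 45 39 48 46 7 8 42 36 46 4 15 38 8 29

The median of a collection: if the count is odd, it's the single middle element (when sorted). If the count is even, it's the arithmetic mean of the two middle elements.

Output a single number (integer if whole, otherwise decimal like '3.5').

Answer: 42

Derivation:
Step 1: insert 45 -> lo=[45] (size 1, max 45) hi=[] (size 0) -> median=45
Step 2: insert 39 -> lo=[39] (size 1, max 39) hi=[45] (size 1, min 45) -> median=42
Step 3: insert 48 -> lo=[39, 45] (size 2, max 45) hi=[48] (size 1, min 48) -> median=45
Step 4: insert 46 -> lo=[39, 45] (size 2, max 45) hi=[46, 48] (size 2, min 46) -> median=45.5
Step 5: insert 7 -> lo=[7, 39, 45] (size 3, max 45) hi=[46, 48] (size 2, min 46) -> median=45
Step 6: insert 8 -> lo=[7, 8, 39] (size 3, max 39) hi=[45, 46, 48] (size 3, min 45) -> median=42
Step 7: insert 42 -> lo=[7, 8, 39, 42] (size 4, max 42) hi=[45, 46, 48] (size 3, min 45) -> median=42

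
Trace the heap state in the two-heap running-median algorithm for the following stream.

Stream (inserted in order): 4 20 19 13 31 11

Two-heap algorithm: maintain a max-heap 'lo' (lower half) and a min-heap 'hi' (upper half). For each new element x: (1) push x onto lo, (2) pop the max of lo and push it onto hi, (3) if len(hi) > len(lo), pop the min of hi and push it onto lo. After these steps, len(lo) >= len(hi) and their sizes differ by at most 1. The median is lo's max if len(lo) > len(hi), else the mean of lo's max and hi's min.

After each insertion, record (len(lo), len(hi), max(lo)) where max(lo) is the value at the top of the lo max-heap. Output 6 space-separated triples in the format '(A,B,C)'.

Answer: (1,0,4) (1,1,4) (2,1,19) (2,2,13) (3,2,19) (3,3,13)

Derivation:
Step 1: insert 4 -> lo=[4] hi=[] -> (len(lo)=1, len(hi)=0, max(lo)=4)
Step 2: insert 20 -> lo=[4] hi=[20] -> (len(lo)=1, len(hi)=1, max(lo)=4)
Step 3: insert 19 -> lo=[4, 19] hi=[20] -> (len(lo)=2, len(hi)=1, max(lo)=19)
Step 4: insert 13 -> lo=[4, 13] hi=[19, 20] -> (len(lo)=2, len(hi)=2, max(lo)=13)
Step 5: insert 31 -> lo=[4, 13, 19] hi=[20, 31] -> (len(lo)=3, len(hi)=2, max(lo)=19)
Step 6: insert 11 -> lo=[4, 11, 13] hi=[19, 20, 31] -> (len(lo)=3, len(hi)=3, max(lo)=13)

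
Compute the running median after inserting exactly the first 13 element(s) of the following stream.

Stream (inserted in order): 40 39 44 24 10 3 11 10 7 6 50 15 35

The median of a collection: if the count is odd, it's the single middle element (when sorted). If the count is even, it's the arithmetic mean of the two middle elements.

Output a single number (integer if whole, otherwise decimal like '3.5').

Step 1: insert 40 -> lo=[40] (size 1, max 40) hi=[] (size 0) -> median=40
Step 2: insert 39 -> lo=[39] (size 1, max 39) hi=[40] (size 1, min 40) -> median=39.5
Step 3: insert 44 -> lo=[39, 40] (size 2, max 40) hi=[44] (size 1, min 44) -> median=40
Step 4: insert 24 -> lo=[24, 39] (size 2, max 39) hi=[40, 44] (size 2, min 40) -> median=39.5
Step 5: insert 10 -> lo=[10, 24, 39] (size 3, max 39) hi=[40, 44] (size 2, min 40) -> median=39
Step 6: insert 3 -> lo=[3, 10, 24] (size 3, max 24) hi=[39, 40, 44] (size 3, min 39) -> median=31.5
Step 7: insert 11 -> lo=[3, 10, 11, 24] (size 4, max 24) hi=[39, 40, 44] (size 3, min 39) -> median=24
Step 8: insert 10 -> lo=[3, 10, 10, 11] (size 4, max 11) hi=[24, 39, 40, 44] (size 4, min 24) -> median=17.5
Step 9: insert 7 -> lo=[3, 7, 10, 10, 11] (size 5, max 11) hi=[24, 39, 40, 44] (size 4, min 24) -> median=11
Step 10: insert 6 -> lo=[3, 6, 7, 10, 10] (size 5, max 10) hi=[11, 24, 39, 40, 44] (size 5, min 11) -> median=10.5
Step 11: insert 50 -> lo=[3, 6, 7, 10, 10, 11] (size 6, max 11) hi=[24, 39, 40, 44, 50] (size 5, min 24) -> median=11
Step 12: insert 15 -> lo=[3, 6, 7, 10, 10, 11] (size 6, max 11) hi=[15, 24, 39, 40, 44, 50] (size 6, min 15) -> median=13
Step 13: insert 35 -> lo=[3, 6, 7, 10, 10, 11, 15] (size 7, max 15) hi=[24, 35, 39, 40, 44, 50] (size 6, min 24) -> median=15

Answer: 15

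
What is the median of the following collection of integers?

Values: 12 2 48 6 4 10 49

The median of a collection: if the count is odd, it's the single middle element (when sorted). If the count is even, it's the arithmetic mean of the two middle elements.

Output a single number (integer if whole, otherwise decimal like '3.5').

Answer: 10

Derivation:
Step 1: insert 12 -> lo=[12] (size 1, max 12) hi=[] (size 0) -> median=12
Step 2: insert 2 -> lo=[2] (size 1, max 2) hi=[12] (size 1, min 12) -> median=7
Step 3: insert 48 -> lo=[2, 12] (size 2, max 12) hi=[48] (size 1, min 48) -> median=12
Step 4: insert 6 -> lo=[2, 6] (size 2, max 6) hi=[12, 48] (size 2, min 12) -> median=9
Step 5: insert 4 -> lo=[2, 4, 6] (size 3, max 6) hi=[12, 48] (size 2, min 12) -> median=6
Step 6: insert 10 -> lo=[2, 4, 6] (size 3, max 6) hi=[10, 12, 48] (size 3, min 10) -> median=8
Step 7: insert 49 -> lo=[2, 4, 6, 10] (size 4, max 10) hi=[12, 48, 49] (size 3, min 12) -> median=10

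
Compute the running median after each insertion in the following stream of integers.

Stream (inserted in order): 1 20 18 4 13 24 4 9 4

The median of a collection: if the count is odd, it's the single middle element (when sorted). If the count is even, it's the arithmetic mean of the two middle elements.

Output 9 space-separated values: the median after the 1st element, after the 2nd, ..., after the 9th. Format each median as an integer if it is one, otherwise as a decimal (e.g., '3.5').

Answer: 1 10.5 18 11 13 15.5 13 11 9

Derivation:
Step 1: insert 1 -> lo=[1] (size 1, max 1) hi=[] (size 0) -> median=1
Step 2: insert 20 -> lo=[1] (size 1, max 1) hi=[20] (size 1, min 20) -> median=10.5
Step 3: insert 18 -> lo=[1, 18] (size 2, max 18) hi=[20] (size 1, min 20) -> median=18
Step 4: insert 4 -> lo=[1, 4] (size 2, max 4) hi=[18, 20] (size 2, min 18) -> median=11
Step 5: insert 13 -> lo=[1, 4, 13] (size 3, max 13) hi=[18, 20] (size 2, min 18) -> median=13
Step 6: insert 24 -> lo=[1, 4, 13] (size 3, max 13) hi=[18, 20, 24] (size 3, min 18) -> median=15.5
Step 7: insert 4 -> lo=[1, 4, 4, 13] (size 4, max 13) hi=[18, 20, 24] (size 3, min 18) -> median=13
Step 8: insert 9 -> lo=[1, 4, 4, 9] (size 4, max 9) hi=[13, 18, 20, 24] (size 4, min 13) -> median=11
Step 9: insert 4 -> lo=[1, 4, 4, 4, 9] (size 5, max 9) hi=[13, 18, 20, 24] (size 4, min 13) -> median=9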